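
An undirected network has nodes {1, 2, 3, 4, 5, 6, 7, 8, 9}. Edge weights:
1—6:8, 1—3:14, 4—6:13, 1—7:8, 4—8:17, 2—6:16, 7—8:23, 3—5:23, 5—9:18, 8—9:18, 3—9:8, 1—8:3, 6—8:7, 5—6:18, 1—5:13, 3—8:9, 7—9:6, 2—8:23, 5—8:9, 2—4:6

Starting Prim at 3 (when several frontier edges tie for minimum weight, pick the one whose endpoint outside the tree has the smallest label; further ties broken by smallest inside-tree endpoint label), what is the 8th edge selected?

Prim's algorithm from 3:
Step 1: cheapest edge leaving the tree is 3—9 (8); add 9.
Step 2: cheapest edge leaving the tree is 7—9 (6); add 7.
Step 3: cheapest edge leaving the tree is 1—7 (8); add 1.
Step 4: cheapest edge leaving the tree is 1—8 (3); add 8.
Step 5: cheapest edge leaving the tree is 6—8 (7); add 6.
Step 6: cheapest edge leaving the tree is 5—8 (9); add 5.
Step 7: cheapest edge leaving the tree is 4—6 (13); add 4.
Step 8: cheapest edge leaving the tree is 2—4 (6); add 2.
The 8th edge added is 2—4.

2-4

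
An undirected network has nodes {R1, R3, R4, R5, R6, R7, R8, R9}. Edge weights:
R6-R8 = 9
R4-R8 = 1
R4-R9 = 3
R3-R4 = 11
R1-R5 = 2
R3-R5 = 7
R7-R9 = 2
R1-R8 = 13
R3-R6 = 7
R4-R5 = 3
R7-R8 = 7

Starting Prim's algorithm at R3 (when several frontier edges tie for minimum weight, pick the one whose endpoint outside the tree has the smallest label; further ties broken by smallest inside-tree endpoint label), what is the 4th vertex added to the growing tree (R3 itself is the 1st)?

R4

Grow the tree from R3 using Prim:
Step 1: cheapest edge leaving the tree is R3-R5 (7); add R5.
Step 2: cheapest edge leaving the tree is R1-R5 (2); add R1.
Step 3: cheapest edge leaving the tree is R4-R5 (3); add R4.
Step 4: cheapest edge leaving the tree is R4-R8 (1); add R8.
Step 5: cheapest edge leaving the tree is R4-R9 (3); add R9.
Step 6: cheapest edge leaving the tree is R7-R9 (2); add R7.
Step 7: cheapest edge leaving the tree is R3-R6 (7); add R6.
Vertex order: R3, R5, R1, R4, R8, R9, R7, R6. The 4th vertex is R4.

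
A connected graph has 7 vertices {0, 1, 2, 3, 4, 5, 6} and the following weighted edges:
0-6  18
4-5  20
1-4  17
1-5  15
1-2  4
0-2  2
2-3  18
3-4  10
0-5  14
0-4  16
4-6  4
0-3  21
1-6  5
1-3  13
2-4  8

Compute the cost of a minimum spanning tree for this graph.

39

Kruskal's algorithm — process edges by increasing weight (ties by edge label):
0-2 (2): add — endpoints in different components.
1-2 (4): add — endpoints in different components.
4-6 (4): add — endpoints in different components.
1-6 (5): add — endpoints in different components.
2-4 (8): skip — 2 and 4 already connected.
3-4 (10): add — endpoints in different components.
1-3 (13): skip — 1 and 3 already connected.
0-5 (14): add — endpoints in different components.
MST edges: 0-2, 1-2, 4-6, 1-6, 3-4, 0-5; total weight 2+4+4+5+10+14 = 39.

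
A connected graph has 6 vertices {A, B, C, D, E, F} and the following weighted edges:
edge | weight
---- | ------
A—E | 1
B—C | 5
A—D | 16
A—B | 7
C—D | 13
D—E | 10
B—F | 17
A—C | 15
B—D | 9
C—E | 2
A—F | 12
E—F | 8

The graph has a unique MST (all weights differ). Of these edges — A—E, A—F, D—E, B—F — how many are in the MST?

1

Sort edges by weight, then run Kruskal:
A—E (1): add — endpoints in different components.
C—E (2): add — endpoints in different components.
B—C (5): add — endpoints in different components.
A—B (7): skip — A and B already connected.
E—F (8): add — endpoints in different components.
B—D (9): add — endpoints in different components.
MST edge set: {A—E, C—E, B—C, E—F, B—D}.
Of the listed edges, {A—E} are in the MST → 1.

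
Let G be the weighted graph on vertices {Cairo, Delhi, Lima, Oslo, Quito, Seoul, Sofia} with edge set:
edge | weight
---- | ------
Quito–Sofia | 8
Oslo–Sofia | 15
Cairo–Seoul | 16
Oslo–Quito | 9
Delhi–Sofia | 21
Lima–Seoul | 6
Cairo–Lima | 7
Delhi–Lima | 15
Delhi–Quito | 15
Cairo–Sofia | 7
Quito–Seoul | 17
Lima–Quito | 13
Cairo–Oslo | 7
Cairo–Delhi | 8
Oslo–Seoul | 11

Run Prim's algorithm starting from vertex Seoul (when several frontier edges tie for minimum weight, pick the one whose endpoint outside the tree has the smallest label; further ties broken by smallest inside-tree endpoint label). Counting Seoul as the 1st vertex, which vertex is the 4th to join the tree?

Oslo

Prim's algorithm from Seoul:
Step 1: cheapest edge leaving the tree is Lima–Seoul (6); add Lima.
Step 2: cheapest edge leaving the tree is Cairo–Lima (7); add Cairo.
Step 3: cheapest edge leaving the tree is Cairo–Oslo (7); add Oslo.
Step 4: cheapest edge leaving the tree is Cairo–Sofia (7); add Sofia.
Step 5: cheapest edge leaving the tree is Cairo–Delhi (8); add Delhi.
Step 6: cheapest edge leaving the tree is Quito–Sofia (8); add Quito.
Vertex order: Seoul, Lima, Cairo, Oslo, Sofia, Delhi, Quito. The 4th vertex is Oslo.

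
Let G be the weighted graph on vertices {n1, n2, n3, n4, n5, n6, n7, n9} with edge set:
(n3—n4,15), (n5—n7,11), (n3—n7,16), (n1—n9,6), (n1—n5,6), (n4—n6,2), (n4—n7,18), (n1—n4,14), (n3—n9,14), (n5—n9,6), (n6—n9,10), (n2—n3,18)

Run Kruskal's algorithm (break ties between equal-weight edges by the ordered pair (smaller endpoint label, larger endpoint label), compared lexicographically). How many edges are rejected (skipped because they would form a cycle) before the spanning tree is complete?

4

Sort edges by weight, then run Kruskal:
n4—n6 (2): add — endpoints in different components.
n1—n5 (6): add — endpoints in different components.
n1—n9 (6): add — endpoints in different components.
n5—n9 (6): skip — n5 and n9 already connected.
n6—n9 (10): add — endpoints in different components.
n5—n7 (11): add — endpoints in different components.
n1—n4 (14): skip — n4 and n1 already connected.
n3—n9 (14): add — endpoints in different components.
n3—n4 (15): skip — n4 and n3 already connected.
n3—n7 (16): skip — n7 and n3 already connected.
n2—n3 (18): add — endpoints in different components.
Edges rejected before the tree was complete: 4.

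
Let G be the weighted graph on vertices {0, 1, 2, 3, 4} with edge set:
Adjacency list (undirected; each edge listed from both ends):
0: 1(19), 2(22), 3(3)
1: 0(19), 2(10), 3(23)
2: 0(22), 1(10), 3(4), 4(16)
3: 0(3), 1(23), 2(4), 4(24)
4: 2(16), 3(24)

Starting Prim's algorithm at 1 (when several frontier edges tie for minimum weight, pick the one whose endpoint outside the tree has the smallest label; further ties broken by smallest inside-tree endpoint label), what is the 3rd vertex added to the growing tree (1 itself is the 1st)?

Prim, starting at 1.
Step 1: cheapest edge leaving the tree is 1—2 (10); add 2.
Step 2: cheapest edge leaving the tree is 2—3 (4); add 3.
Step 3: cheapest edge leaving the tree is 0—3 (3); add 0.
Step 4: cheapest edge leaving the tree is 2—4 (16); add 4.
Vertex order: 1, 2, 3, 0, 4. The 3rd vertex is 3.

3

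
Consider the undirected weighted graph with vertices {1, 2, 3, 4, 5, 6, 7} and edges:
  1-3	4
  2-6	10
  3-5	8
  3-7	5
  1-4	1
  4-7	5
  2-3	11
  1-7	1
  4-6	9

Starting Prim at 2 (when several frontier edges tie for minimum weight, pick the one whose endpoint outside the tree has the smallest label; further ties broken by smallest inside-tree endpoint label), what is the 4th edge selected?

Grow the tree from 2 using Prim:
Step 1: cheapest edge leaving the tree is 2-6 (10); add 6.
Step 2: cheapest edge leaving the tree is 4-6 (9); add 4.
Step 3: cheapest edge leaving the tree is 1-4 (1); add 1.
Step 4: cheapest edge leaving the tree is 1-7 (1); add 7.
Step 5: cheapest edge leaving the tree is 1-3 (4); add 3.
Step 6: cheapest edge leaving the tree is 3-5 (8); add 5.
The 4th edge added is 1-7.

1-7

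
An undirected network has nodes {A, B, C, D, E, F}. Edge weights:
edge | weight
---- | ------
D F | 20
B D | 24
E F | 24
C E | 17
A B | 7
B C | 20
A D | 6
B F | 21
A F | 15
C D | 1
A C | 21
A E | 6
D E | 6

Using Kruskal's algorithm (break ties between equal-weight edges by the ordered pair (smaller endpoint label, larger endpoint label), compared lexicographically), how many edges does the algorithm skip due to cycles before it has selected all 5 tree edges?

1

Sort edges by weight, then run Kruskal:
C D (1): add — endpoints in different components.
A D (6): add — endpoints in different components.
A E (6): add — endpoints in different components.
D E (6): skip — D and E already connected.
A B (7): add — endpoints in different components.
A F (15): add — endpoints in different components.
Edges rejected before the tree was complete: 1.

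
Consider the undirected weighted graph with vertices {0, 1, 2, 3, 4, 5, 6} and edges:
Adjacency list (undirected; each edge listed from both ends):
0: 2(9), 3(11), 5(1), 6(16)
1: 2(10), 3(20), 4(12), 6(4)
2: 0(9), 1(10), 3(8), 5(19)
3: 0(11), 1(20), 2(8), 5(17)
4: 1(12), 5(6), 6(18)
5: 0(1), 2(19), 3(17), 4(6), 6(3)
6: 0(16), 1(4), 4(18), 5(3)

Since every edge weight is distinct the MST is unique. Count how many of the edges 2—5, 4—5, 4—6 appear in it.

Kruskal: consider edges lightest-first.
0—5 (1): add — endpoints in different components.
5—6 (3): add — endpoints in different components.
1—6 (4): add — endpoints in different components.
4—5 (6): add — endpoints in different components.
2—3 (8): add — endpoints in different components.
0—2 (9): add — endpoints in different components.
MST edge set: {0—5, 5—6, 1—6, 4—5, 2—3, 0—2}.
Of the listed edges, {4—5} are in the MST → 1.

1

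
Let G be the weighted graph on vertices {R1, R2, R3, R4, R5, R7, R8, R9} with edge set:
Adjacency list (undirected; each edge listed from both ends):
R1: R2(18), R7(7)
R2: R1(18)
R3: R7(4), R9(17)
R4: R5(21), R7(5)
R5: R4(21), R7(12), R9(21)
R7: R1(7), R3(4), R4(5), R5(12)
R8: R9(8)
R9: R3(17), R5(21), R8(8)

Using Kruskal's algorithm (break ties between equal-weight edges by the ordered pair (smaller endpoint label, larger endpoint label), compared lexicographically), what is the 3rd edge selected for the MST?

R1-R7

Kruskal's algorithm — process edges by increasing weight (ties by edge label):
R3 R7 (4): add — endpoints in different components.
R4 R7 (5): add — endpoints in different components.
R1 R7 (7): add — endpoints in different components.
R8 R9 (8): add — endpoints in different components.
R5 R7 (12): add — endpoints in different components.
R3 R9 (17): add — endpoints in different components.
R1 R2 (18): add — endpoints in different components.
The 3rd edge added is R1 R7.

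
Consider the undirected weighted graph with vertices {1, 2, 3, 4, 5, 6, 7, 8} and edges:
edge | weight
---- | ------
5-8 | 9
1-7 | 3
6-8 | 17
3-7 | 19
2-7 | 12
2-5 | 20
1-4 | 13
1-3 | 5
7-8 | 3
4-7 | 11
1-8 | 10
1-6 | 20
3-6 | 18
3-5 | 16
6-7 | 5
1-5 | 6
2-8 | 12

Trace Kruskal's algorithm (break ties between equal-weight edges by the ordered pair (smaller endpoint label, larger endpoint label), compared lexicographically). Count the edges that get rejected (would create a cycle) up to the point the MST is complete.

2

Kruskal's algorithm — process edges by increasing weight (ties by edge label):
1-7 (3): add — endpoints in different components.
7-8 (3): add — endpoints in different components.
1-3 (5): add — endpoints in different components.
6-7 (5): add — endpoints in different components.
1-5 (6): add — endpoints in different components.
5-8 (9): skip — 5 and 8 already connected.
1-8 (10): skip — 1 and 8 already connected.
4-7 (11): add — endpoints in different components.
2-7 (12): add — endpoints in different components.
Edges rejected before the tree was complete: 2.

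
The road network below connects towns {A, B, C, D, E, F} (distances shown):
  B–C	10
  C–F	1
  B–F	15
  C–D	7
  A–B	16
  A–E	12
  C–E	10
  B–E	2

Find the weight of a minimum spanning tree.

32

Prim, starting at F.
Step 1: frontier [C–F 1, B–F 15] → take C–F (1); add C.
Step 2: frontier [C–D 7, B–C 10, C–E 10, B–F 15] → take C–D (7); add D.
Step 3: frontier [B–C 10, C–E 10, B–F 15] → take B–C (10); add B.
Step 4: frontier [B–E 2, A–B 16, C–E 10] → take B–E (2); add E.
Step 5: frontier [A–B 16, A–E 12] → take A–E (12); add A.
MST edges: C–F, C–D, B–C, B–E, A–E; total weight 1+7+10+2+12 = 32.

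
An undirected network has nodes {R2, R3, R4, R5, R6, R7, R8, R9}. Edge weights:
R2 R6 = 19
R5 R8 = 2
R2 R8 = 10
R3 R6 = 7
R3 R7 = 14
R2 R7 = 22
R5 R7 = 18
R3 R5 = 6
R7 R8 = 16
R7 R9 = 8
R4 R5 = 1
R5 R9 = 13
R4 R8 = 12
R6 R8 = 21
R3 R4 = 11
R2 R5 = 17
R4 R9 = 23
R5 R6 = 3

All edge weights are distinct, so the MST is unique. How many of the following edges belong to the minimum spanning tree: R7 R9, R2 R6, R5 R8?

2

Kruskal's algorithm — process edges by increasing weight (ties by edge label):
R4 R5 (1): add — endpoints in different components.
R5 R8 (2): add — endpoints in different components.
R5 R6 (3): add — endpoints in different components.
R3 R5 (6): add — endpoints in different components.
R3 R6 (7): skip — R6 and R3 already connected.
R7 R9 (8): add — endpoints in different components.
R2 R8 (10): add — endpoints in different components.
R3 R4 (11): skip — R4 and R3 already connected.
R4 R8 (12): skip — R4 and R8 already connected.
R5 R9 (13): add — endpoints in different components.
MST edge set: {R4 R5, R5 R8, R5 R6, R3 R5, R7 R9, R2 R8, R5 R9}.
Of the listed edges, {R7 R9, R5 R8} are in the MST → 2.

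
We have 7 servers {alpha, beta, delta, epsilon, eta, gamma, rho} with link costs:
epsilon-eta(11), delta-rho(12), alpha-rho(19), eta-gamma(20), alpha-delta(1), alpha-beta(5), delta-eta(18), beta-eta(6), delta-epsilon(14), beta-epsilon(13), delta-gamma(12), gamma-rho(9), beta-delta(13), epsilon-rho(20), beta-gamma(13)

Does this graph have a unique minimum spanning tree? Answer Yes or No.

Sort edges by weight, then run Kruskal:
alpha-delta (1): add. Components now {eta} {beta} {alpha,delta} {epsilon} {rho} {gamma}
alpha-beta (5): add. Components now {eta} {alpha,beta,delta} {epsilon} {rho} {gamma}
beta-eta (6): add. Components now {alpha,beta,delta,eta} {epsilon} {rho} {gamma}
gamma-rho (9): add. Components now {alpha,beta,delta,eta} {epsilon} {gamma,rho}
epsilon-eta (11): add. Components now {alpha,beta,delta,epsilon,eta} {gamma,rho}
delta-gamma (12): add. Components now {alpha,beta,delta,epsilon,eta,gamma,rho}
Non-tree edge delta-rho has weight 12, equal to the heaviest edge on its tree cycle — swapping gives another MST of the same weight. Not unique.

No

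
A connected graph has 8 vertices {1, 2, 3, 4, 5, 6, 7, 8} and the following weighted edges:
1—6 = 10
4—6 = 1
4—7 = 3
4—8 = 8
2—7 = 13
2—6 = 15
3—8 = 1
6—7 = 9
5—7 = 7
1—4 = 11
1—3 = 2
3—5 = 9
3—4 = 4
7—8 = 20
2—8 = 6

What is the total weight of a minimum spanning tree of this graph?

24

Grow the tree from 3 using Prim:
Step 1: cheapest edge leaving the tree is 3—8 (1); add 8.
Step 2: cheapest edge leaving the tree is 1—3 (2); add 1.
Step 3: cheapest edge leaving the tree is 3—4 (4); add 4.
Step 4: cheapest edge leaving the tree is 4—6 (1); add 6.
Step 5: cheapest edge leaving the tree is 4—7 (3); add 7.
Step 6: cheapest edge leaving the tree is 2—8 (6); add 2.
Step 7: cheapest edge leaving the tree is 5—7 (7); add 5.
MST edges: 3—8, 1—3, 3—4, 4—6, 4—7, 2—8, 5—7; total weight 1+2+4+1+3+6+7 = 24.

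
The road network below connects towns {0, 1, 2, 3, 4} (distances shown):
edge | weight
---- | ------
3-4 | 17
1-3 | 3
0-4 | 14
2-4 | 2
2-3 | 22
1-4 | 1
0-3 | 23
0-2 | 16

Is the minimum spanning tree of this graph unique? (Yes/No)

Yes

Kruskal: consider edges lightest-first.
1-4 (1): add — endpoints in different components.
2-4 (2): add — endpoints in different components.
1-3 (3): add — endpoints in different components.
0-4 (14): add — endpoints in different components.
Every non-tree edge has weight strictly greater than the heaviest edge on the tree path between its endpoints, so the MST is unique.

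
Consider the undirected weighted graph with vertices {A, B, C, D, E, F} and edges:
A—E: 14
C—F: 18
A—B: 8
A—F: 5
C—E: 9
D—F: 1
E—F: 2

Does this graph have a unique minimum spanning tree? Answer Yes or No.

Yes

Kruskal: consider edges lightest-first.
D—F (1): add. Components now {A} {B} {C} {D,F} {E}
E—F (2): add. Components now {A} {B} {C} {D,E,F}
A—F (5): add. Components now {A,D,E,F} {B} {C}
A—B (8): add. Components now {A,B,D,E,F} {C}
C—E (9): add. Components now {A,B,C,D,E,F}
Every non-tree edge has weight strictly greater than the heaviest edge on the tree path between its endpoints, so the MST is unique.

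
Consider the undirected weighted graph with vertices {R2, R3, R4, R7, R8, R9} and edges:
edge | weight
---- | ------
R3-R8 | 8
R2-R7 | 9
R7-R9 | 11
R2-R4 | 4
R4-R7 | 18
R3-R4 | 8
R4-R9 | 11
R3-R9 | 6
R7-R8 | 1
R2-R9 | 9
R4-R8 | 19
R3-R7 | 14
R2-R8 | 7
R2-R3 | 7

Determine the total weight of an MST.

Sort edges by weight, then run Kruskal:
R7-R8 (1): add. Components now {R3} {R9} {R7,R8} {R2} {R4}
R2-R4 (4): add. Components now {R3} {R9} {R7,R8} {R2,R4}
R3-R9 (6): add. Components now {R3,R9} {R7,R8} {R2,R4}
R2-R3 (7): add. Components now {R2,R3,R4,R9} {R7,R8}
R2-R8 (7): add. Components now {R2,R3,R4,R7,R8,R9}
MST edges: R7-R8, R2-R4, R3-R9, R2-R3, R2-R8; total weight 1+4+6+7+7 = 25.

25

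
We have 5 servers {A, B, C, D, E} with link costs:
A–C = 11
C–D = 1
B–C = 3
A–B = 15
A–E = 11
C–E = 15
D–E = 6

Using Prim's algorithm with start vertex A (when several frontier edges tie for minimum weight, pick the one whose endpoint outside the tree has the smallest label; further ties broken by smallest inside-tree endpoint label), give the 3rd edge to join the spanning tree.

Grow the tree from A using Prim:
Step 1: cheapest edge leaving the tree is A–C (11); add C.
Step 2: cheapest edge leaving the tree is C–D (1); add D.
Step 3: cheapest edge leaving the tree is B–C (3); add B.
Step 4: cheapest edge leaving the tree is D–E (6); add E.
The 3rd edge added is B–C.

B-C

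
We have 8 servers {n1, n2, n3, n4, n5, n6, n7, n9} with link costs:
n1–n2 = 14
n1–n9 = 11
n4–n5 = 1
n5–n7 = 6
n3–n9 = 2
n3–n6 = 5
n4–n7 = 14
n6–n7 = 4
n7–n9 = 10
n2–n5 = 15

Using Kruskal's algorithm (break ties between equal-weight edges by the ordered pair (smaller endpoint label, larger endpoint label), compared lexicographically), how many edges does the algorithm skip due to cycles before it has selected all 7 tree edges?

Kruskal's algorithm — process edges by increasing weight (ties by edge label):
n4–n5 (1): add — endpoints in different components.
n3–n9 (2): add — endpoints in different components.
n6–n7 (4): add — endpoints in different components.
n3–n6 (5): add — endpoints in different components.
n5–n7 (6): add — endpoints in different components.
n7–n9 (10): skip — n9 and n7 already connected.
n1–n9 (11): add — endpoints in different components.
n1–n2 (14): add — endpoints in different components.
Edges rejected before the tree was complete: 1.

1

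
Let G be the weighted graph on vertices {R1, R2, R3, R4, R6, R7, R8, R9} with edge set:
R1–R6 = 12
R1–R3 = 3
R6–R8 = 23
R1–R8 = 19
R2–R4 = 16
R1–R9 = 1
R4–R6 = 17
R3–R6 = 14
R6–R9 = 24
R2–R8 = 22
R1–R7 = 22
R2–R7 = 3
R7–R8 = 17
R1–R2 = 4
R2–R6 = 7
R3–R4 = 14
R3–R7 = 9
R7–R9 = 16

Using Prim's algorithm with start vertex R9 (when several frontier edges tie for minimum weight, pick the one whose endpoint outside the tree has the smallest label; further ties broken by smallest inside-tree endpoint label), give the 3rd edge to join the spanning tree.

Prim, starting at R9.
Step 1: cheapest edge leaving the tree is R1–R9 (1); add R1.
Step 2: cheapest edge leaving the tree is R1–R3 (3); add R3.
Step 3: cheapest edge leaving the tree is R1–R2 (4); add R2.
Step 4: cheapest edge leaving the tree is R2–R7 (3); add R7.
Step 5: cheapest edge leaving the tree is R2–R6 (7); add R6.
Step 6: cheapest edge leaving the tree is R3–R4 (14); add R4.
Step 7: cheapest edge leaving the tree is R7–R8 (17); add R8.
The 3rd edge added is R1–R2.

R1-R2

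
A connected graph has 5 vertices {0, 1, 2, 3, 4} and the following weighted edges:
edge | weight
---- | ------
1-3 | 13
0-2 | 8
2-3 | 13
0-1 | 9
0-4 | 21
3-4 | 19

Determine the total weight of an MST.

Kruskal: consider edges lightest-first.
0-2 (8): add. Components now {0,2} {1} {3} {4}
0-1 (9): add. Components now {0,1,2} {3} {4}
1-3 (13): add. Components now {0,1,2,3} {4}
2-3 (13): skip — 2 and 3 already connected.
3-4 (19): add. Components now {0,1,2,3,4}
MST edges: 0-2, 0-1, 1-3, 3-4; total weight 8+9+13+19 = 49.

49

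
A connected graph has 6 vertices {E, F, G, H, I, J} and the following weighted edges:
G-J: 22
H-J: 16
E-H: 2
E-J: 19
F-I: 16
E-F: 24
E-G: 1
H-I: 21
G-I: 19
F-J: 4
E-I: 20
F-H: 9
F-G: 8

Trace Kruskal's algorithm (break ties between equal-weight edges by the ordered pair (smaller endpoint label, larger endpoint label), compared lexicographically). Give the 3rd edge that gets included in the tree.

Kruskal: consider edges lightest-first.
E-G (1): add — endpoints in different components.
E-H (2): add — endpoints in different components.
F-J (4): add — endpoints in different components.
F-G (8): add — endpoints in different components.
F-H (9): skip — F and H already connected.
F-I (16): add — endpoints in different components.
The 3rd edge added is F-J.

F-J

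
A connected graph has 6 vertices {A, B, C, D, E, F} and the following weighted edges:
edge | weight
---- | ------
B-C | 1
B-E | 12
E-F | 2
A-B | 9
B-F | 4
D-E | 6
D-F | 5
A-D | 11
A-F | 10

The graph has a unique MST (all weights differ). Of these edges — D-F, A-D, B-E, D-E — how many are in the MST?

Kruskal's algorithm — process edges by increasing weight (ties by edge label):
B-C (1): add — endpoints in different components.
E-F (2): add — endpoints in different components.
B-F (4): add — endpoints in different components.
D-F (5): add — endpoints in different components.
D-E (6): skip — D and E already connected.
A-B (9): add — endpoints in different components.
MST edge set: {B-C, E-F, B-F, D-F, A-B}.
Of the listed edges, {D-F} are in the MST → 1.

1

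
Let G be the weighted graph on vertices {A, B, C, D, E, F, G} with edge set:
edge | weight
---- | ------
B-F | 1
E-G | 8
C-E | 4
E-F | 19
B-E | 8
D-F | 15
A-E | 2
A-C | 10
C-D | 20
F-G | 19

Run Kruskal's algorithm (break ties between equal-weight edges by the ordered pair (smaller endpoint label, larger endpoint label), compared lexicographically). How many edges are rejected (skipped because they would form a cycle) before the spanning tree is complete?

Sort edges by weight, then run Kruskal:
B-F (1): add. Components now {A} {B,F} {C} {D} {E} {G}
A-E (2): add. Components now {A,E} {B,F} {C} {D} {G}
C-E (4): add. Components now {A,C,E} {B,F} {D} {G}
B-E (8): add. Components now {A,B,C,E,F} {D} {G}
E-G (8): add. Components now {A,B,C,E,F,G} {D}
A-C (10): skip — A and C already connected.
D-F (15): add. Components now {A,B,C,D,E,F,G}
Edges rejected before the tree was complete: 1.

1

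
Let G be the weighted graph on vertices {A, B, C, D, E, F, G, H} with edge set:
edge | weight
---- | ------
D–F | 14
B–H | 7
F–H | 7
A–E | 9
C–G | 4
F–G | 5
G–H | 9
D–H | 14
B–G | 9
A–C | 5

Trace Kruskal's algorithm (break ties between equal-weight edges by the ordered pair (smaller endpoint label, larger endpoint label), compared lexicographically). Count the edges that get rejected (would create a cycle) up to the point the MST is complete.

2

Kruskal: consider edges lightest-first.
C–G (4): add — endpoints in different components.
A–C (5): add — endpoints in different components.
F–G (5): add — endpoints in different components.
B–H (7): add — endpoints in different components.
F–H (7): add — endpoints in different components.
A–E (9): add — endpoints in different components.
B–G (9): skip — B and G already connected.
G–H (9): skip — G and H already connected.
D–F (14): add — endpoints in different components.
Edges rejected before the tree was complete: 2.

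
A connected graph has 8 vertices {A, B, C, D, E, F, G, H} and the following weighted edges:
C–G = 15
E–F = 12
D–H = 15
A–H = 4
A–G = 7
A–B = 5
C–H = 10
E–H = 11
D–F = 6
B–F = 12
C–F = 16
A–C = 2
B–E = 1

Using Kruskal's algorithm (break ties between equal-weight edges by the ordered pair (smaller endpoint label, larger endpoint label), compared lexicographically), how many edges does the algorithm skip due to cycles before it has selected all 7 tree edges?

Kruskal's algorithm — process edges by increasing weight (ties by edge label):
B–E (1): add — endpoints in different components.
A–C (2): add — endpoints in different components.
A–H (4): add — endpoints in different components.
A–B (5): add — endpoints in different components.
D–F (6): add — endpoints in different components.
A–G (7): add — endpoints in different components.
C–H (10): skip — C and H already connected.
E–H (11): skip — E and H already connected.
B–F (12): add — endpoints in different components.
Edges rejected before the tree was complete: 2.

2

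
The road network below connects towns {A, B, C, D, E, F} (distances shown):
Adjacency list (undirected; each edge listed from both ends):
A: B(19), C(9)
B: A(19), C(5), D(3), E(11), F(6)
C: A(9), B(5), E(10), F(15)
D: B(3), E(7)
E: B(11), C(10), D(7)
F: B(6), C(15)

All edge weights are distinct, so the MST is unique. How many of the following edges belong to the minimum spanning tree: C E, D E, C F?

Kruskal: consider edges lightest-first.
B D (3): add. Components now {A} {B,D} {C} {E} {F}
B C (5): add. Components now {A} {B,C,D} {E} {F}
B F (6): add. Components now {A} {B,C,D,F} {E}
D E (7): add. Components now {A} {B,C,D,E,F}
A C (9): add. Components now {A,B,C,D,E,F}
MST edge set: {B D, B C, B F, D E, A C}.
Of the listed edges, {D E} are in the MST → 1.

1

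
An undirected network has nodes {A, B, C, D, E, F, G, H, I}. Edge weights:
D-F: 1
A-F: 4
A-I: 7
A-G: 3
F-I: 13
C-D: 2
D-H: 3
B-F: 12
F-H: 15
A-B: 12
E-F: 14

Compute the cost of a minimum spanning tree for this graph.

46

Sort edges by weight, then run Kruskal:
D-F (1): add — endpoints in different components.
C-D (2): add — endpoints in different components.
A-G (3): add — endpoints in different components.
D-H (3): add — endpoints in different components.
A-F (4): add — endpoints in different components.
A-I (7): add — endpoints in different components.
A-B (12): add — endpoints in different components.
B-F (12): skip — B and F already connected.
F-I (13): skip — F and I already connected.
E-F (14): add — endpoints in different components.
MST edges: D-F, C-D, A-G, D-H, A-F, A-I, A-B, E-F; total weight 1+2+3+3+4+7+12+14 = 46.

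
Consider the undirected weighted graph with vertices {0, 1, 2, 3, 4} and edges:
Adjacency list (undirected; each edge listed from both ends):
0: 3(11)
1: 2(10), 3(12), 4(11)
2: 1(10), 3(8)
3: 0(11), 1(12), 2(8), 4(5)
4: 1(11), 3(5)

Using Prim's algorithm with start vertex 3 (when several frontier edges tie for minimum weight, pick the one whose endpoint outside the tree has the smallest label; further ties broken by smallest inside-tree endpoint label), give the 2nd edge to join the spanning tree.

2-3

Prim, starting at 3.
Step 1: cheapest edge leaving the tree is 3–4 (5); add 4.
Step 2: cheapest edge leaving the tree is 2–3 (8); add 2.
Step 3: cheapest edge leaving the tree is 1–2 (10); add 1.
Step 4: cheapest edge leaving the tree is 0–3 (11); add 0.
The 2nd edge added is 2–3.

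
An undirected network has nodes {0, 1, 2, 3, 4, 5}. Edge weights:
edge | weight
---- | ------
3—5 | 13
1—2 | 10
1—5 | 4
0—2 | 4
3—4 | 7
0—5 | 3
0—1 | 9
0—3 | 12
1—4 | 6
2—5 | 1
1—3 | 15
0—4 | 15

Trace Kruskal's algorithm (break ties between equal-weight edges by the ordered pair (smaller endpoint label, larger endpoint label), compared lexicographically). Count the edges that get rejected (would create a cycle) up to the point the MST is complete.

Kruskal: consider edges lightest-first.
2—5 (1): add. Components now {0} {1} {2,5} {3} {4}
0—5 (3): add. Components now {0,2,5} {1} {3} {4}
0—2 (4): skip — 0 and 2 already connected.
1—5 (4): add. Components now {0,1,2,5} {3} {4}
1—4 (6): add. Components now {0,1,2,4,5} {3}
3—4 (7): add. Components now {0,1,2,3,4,5}
Edges rejected before the tree was complete: 1.

1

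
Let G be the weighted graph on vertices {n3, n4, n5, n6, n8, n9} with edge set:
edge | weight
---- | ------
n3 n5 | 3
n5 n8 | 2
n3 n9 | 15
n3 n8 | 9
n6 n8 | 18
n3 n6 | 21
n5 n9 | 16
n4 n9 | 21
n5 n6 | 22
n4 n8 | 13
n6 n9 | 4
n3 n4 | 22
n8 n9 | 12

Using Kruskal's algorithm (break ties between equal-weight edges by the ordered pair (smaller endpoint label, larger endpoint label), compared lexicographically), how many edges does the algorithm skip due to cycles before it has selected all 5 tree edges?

1

Kruskal: consider edges lightest-first.
n5 n8 (2): add. Components now {n6} {n3} {n5,n8} {n4} {n9}
n3 n5 (3): add. Components now {n6} {n3,n5,n8} {n4} {n9}
n6 n9 (4): add. Components now {n6,n9} {n3,n5,n8} {n4}
n3 n8 (9): skip — n3 and n8 already connected.
n8 n9 (12): add. Components now {n3,n5,n6,n8,n9} {n4}
n4 n8 (13): add. Components now {n3,n4,n5,n6,n8,n9}
Edges rejected before the tree was complete: 1.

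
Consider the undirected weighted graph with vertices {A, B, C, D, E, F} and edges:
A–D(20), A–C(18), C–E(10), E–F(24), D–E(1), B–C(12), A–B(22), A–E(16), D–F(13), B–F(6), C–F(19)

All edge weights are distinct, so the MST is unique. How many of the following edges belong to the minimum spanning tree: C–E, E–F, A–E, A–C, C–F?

2

Sort edges by weight, then run Kruskal:
D–E (1): add. Components now {A} {B} {C} {D,E} {F}
B–F (6): add. Components now {A} {B,F} {C} {D,E}
C–E (10): add. Components now {A} {B,F} {C,D,E}
B–C (12): add. Components now {A} {B,C,D,E,F}
D–F (13): skip — D and F already connected.
A–E (16): add. Components now {A,B,C,D,E,F}
MST edge set: {D–E, B–F, C–E, B–C, A–E}.
Of the listed edges, {C–E, A–E} are in the MST → 2.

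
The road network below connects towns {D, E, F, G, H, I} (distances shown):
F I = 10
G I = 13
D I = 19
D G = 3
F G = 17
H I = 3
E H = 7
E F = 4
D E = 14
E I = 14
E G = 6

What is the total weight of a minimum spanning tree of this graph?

23

Kruskal's algorithm — process edges by increasing weight (ties by edge label):
D G (3): add — endpoints in different components.
H I (3): add — endpoints in different components.
E F (4): add — endpoints in different components.
E G (6): add — endpoints in different components.
E H (7): add — endpoints in different components.
MST edges: D G, H I, E F, E G, E H; total weight 3+3+4+6+7 = 23.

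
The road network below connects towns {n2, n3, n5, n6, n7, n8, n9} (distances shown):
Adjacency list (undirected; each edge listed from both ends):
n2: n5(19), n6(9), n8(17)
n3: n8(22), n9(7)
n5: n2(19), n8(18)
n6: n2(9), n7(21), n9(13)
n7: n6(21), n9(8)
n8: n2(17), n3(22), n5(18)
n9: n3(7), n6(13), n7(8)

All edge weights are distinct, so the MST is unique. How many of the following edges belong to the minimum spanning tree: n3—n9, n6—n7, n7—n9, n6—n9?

Kruskal: consider edges lightest-first.
n3—n9 (7): add — endpoints in different components.
n7—n9 (8): add — endpoints in different components.
n2—n6 (9): add — endpoints in different components.
n6—n9 (13): add — endpoints in different components.
n2—n8 (17): add — endpoints in different components.
n5—n8 (18): add — endpoints in different components.
MST edge set: {n3—n9, n7—n9, n2—n6, n6—n9, n2—n8, n5—n8}.
Of the listed edges, {n3—n9, n7—n9, n6—n9} are in the MST → 3.

3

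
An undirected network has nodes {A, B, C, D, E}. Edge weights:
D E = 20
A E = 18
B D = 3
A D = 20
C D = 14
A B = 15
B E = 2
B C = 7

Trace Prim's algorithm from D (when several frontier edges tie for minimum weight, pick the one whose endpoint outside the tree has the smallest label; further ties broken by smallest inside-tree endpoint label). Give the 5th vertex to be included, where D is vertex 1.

A

Grow the tree from D using Prim:
Step 1: frontier [B D 3, C D 14, A D 20, D E 20] → take B D (3); add B.
Step 2: frontier [B E 2, B C 7, A B 15, C D 14, A D 20, D E 20] → take B E (2); add E.
Step 3: frontier [B C 7, A B 15, C D 14, A D 20, A E 18] → take B C (7); add C.
Step 4: frontier [A B 15, A D 20, A E 18] → take A B (15); add A.
Vertex order: D, B, E, C, A. The 5th vertex is A.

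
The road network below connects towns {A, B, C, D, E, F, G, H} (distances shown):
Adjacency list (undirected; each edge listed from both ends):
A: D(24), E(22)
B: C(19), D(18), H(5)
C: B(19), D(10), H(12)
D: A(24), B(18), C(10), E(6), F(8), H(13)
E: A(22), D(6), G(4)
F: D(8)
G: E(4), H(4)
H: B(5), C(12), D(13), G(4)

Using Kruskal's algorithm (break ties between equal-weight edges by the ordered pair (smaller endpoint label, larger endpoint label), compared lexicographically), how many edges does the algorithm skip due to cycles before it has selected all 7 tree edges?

4

Kruskal's algorithm — process edges by increasing weight (ties by edge label):
E-G (4): add — endpoints in different components.
G-H (4): add — endpoints in different components.
B-H (5): add — endpoints in different components.
D-E (6): add — endpoints in different components.
D-F (8): add — endpoints in different components.
C-D (10): add — endpoints in different components.
C-H (12): skip — C and H already connected.
D-H (13): skip — D and H already connected.
B-D (18): skip — B and D already connected.
B-C (19): skip — B and C already connected.
A-E (22): add — endpoints in different components.
Edges rejected before the tree was complete: 4.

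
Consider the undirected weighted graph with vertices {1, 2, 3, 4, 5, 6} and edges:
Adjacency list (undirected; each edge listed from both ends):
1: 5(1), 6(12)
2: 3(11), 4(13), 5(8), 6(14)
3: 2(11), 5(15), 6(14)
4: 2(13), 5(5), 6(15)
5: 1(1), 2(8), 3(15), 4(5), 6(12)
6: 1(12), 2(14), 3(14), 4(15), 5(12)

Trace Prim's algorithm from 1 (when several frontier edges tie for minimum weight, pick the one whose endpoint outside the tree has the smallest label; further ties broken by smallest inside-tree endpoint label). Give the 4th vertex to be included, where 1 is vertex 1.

2

Prim's algorithm from 1:
Step 1: frontier [1–5 1, 1–6 12] → take 1–5 (1); add 5.
Step 2: frontier [1–6 12, 4–5 5, 2–5 8, 5–6 12, 3–5 15] → take 4–5 (5); add 4.
Step 3: frontier [1–6 12, 2–4 13, 4–6 15, 2–5 8, 5–6 12, 3–5 15] → take 2–5 (8); add 2.
Step 4: frontier [1–6 12, 2–3 11, 2–6 14, 4–6 15, 5–6 12, 3–5 15] → take 2–3 (11); add 3.
Step 5: frontier [1–6 12, 2–6 14, 3–6 14, 4–6 15, 5–6 12] → take 1–6 (12); add 6.
Vertex order: 1, 5, 4, 2, 3, 6. The 4th vertex is 2.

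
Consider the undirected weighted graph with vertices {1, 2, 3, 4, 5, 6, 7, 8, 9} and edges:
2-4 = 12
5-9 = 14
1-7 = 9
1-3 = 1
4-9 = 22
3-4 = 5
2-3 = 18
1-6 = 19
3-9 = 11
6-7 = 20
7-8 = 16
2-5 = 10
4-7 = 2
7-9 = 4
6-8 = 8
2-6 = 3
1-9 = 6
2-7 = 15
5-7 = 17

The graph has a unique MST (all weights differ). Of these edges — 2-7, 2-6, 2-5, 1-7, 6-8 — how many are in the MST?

3

Kruskal's algorithm — process edges by increasing weight (ties by edge label):
1-3 (1): add — endpoints in different components.
4-7 (2): add — endpoints in different components.
2-6 (3): add — endpoints in different components.
7-9 (4): add — endpoints in different components.
3-4 (5): add — endpoints in different components.
1-9 (6): skip — 1 and 9 already connected.
6-8 (8): add — endpoints in different components.
1-7 (9): skip — 1 and 7 already connected.
2-5 (10): add — endpoints in different components.
3-9 (11): skip — 3 and 9 already connected.
2-4 (12): add — endpoints in different components.
MST edge set: {1-3, 4-7, 2-6, 7-9, 3-4, 6-8, 2-5, 2-4}.
Of the listed edges, {2-6, 2-5, 6-8} are in the MST → 3.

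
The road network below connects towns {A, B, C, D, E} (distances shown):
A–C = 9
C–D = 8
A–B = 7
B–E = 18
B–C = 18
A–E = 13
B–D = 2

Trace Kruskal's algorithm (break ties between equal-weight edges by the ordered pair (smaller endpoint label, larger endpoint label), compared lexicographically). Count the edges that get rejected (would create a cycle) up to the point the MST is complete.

Kruskal: consider edges lightest-first.
B–D (2): add. Components now {A} {B,D} {C} {E}
A–B (7): add. Components now {A,B,D} {C} {E}
C–D (8): add. Components now {A,B,C,D} {E}
A–C (9): skip — A and C already connected.
A–E (13): add. Components now {A,B,C,D,E}
Edges rejected before the tree was complete: 1.

1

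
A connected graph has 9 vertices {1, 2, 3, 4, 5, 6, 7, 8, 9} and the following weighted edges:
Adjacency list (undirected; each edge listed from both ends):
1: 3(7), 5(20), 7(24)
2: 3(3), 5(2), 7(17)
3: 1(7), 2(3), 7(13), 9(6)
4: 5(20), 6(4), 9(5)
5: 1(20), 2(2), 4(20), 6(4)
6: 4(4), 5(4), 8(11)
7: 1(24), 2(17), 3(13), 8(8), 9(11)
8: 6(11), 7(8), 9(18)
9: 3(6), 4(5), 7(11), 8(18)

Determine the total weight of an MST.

Kruskal: consider edges lightest-first.
2 5 (2): add — endpoints in different components.
2 3 (3): add — endpoints in different components.
4 6 (4): add — endpoints in different components.
5 6 (4): add — endpoints in different components.
4 9 (5): add — endpoints in different components.
3 9 (6): skip — 3 and 9 already connected.
1 3 (7): add — endpoints in different components.
7 8 (8): add — endpoints in different components.
6 8 (11): add — endpoints in different components.
MST edges: 2 5, 2 3, 4 6, 5 6, 4 9, 1 3, 7 8, 6 8; total weight 2+3+4+4+5+7+8+11 = 44.

44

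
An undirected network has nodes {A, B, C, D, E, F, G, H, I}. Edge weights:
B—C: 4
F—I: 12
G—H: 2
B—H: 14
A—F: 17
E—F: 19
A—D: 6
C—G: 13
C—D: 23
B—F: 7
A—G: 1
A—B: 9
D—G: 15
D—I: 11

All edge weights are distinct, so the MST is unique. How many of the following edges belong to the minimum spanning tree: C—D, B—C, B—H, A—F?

Kruskal's algorithm — process edges by increasing weight (ties by edge label):
A—G (1): add — endpoints in different components.
G—H (2): add — endpoints in different components.
B—C (4): add — endpoints in different components.
A—D (6): add — endpoints in different components.
B—F (7): add — endpoints in different components.
A—B (9): add — endpoints in different components.
D—I (11): add — endpoints in different components.
F—I (12): skip — F and I already connected.
C—G (13): skip — C and G already connected.
B—H (14): skip — B and H already connected.
D—G (15): skip — D and G already connected.
A—F (17): skip — A and F already connected.
E—F (19): add — endpoints in different components.
MST edge set: {A—G, G—H, B—C, A—D, B—F, A—B, D—I, E—F}.
Of the listed edges, {B—C} are in the MST → 1.

1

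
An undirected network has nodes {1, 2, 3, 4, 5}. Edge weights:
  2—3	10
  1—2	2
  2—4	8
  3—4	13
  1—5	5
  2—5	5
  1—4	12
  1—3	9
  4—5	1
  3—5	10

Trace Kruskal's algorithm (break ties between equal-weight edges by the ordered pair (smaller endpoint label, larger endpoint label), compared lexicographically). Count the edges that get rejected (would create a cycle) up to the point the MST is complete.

Kruskal's algorithm — process edges by increasing weight (ties by edge label):
4—5 (1): add — endpoints in different components.
1—2 (2): add — endpoints in different components.
1—5 (5): add — endpoints in different components.
2—5 (5): skip — 2 and 5 already connected.
2—4 (8): skip — 2 and 4 already connected.
1—3 (9): add — endpoints in different components.
Edges rejected before the tree was complete: 2.

2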